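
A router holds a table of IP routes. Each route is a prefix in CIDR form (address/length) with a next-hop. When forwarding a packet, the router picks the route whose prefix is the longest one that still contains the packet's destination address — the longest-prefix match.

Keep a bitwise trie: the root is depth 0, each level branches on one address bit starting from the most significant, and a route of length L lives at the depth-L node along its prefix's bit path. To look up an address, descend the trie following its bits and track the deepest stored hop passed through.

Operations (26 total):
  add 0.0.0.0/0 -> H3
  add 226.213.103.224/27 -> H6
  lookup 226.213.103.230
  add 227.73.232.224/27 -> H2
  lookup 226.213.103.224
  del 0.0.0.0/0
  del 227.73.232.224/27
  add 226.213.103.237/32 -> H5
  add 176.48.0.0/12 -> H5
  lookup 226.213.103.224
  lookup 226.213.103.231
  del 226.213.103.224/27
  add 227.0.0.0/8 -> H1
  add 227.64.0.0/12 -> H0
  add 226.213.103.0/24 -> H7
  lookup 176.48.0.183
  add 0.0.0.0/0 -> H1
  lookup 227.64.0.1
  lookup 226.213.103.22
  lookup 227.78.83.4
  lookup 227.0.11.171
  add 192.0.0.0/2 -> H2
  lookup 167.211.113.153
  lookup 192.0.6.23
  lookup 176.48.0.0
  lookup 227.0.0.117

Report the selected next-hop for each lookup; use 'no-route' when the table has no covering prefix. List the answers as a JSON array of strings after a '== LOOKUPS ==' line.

Trace:
  + 0.0.0.0/0 (H3) depth=0
  + 226.213.103.224/27 (H6) depth=27
  ? 226.213.103.230  path d0:H3→d1:-→d2:-→d3:-→d4:-→d5:-→d6:-→d7:-→d8:-→d9:-→d10:-→d11:-→d12:-→d13:-→d14:-→d15:-→d16:-→d17:-→d18:-→d19:-→d20:-→d21:-→d22:-→d23:-→d24:-→d25:-→d26:-→d27:H6  best=H6
  + 227.73.232.224/27 (H2) depth=27
  ? 226.213.103.224  path d0:H3→d1:-→d2:-→d3:-→d4:-→d5:-→d6:-→d7:-→d8:-→d9:-→d10:-→d11:-→d12:-→d13:-→d14:-→d15:-→d16:-→d17:-→d18:-→d19:-→d20:-→d21:-→d22:-→d23:-→d24:-→d25:-→d26:-→d27:H6  best=H6
  - 0.0.0.0/0 clear@0
  - 227.73.232.224/27 clear@27
  + 226.213.103.237/32 (H5) depth=32
  + 176.48.0.0/12 (H5) depth=12
  ? 226.213.103.224  path d0:-→d1:-→d2:-→d3:-→d4:-→d5:-→d6:-→d7:-→d8:-→d9:-→d10:-→d11:-→d12:-→d13:-→d14:-→d15:-→d16:-→d17:-→d18:-→d19:-→d20:-→d21:-→d22:-→d23:-→d24:-→d25:-→d26:-→d27:H6→d28:-  best=H6
  ? 226.213.103.231  path d0:-→d1:-→d2:-→d3:-→d4:-→d5:-→d6:-→d7:-→d8:-→d9:-→d10:-→d11:-→d12:-→d13:-→d14:-→d15:-→d16:-→d17:-→d18:-→d19:-→d20:-→d21:-→d22:-→d23:-→d24:-→d25:-→d26:-→d27:H6→d28:-  best=H6
  - 226.213.103.224/27 clear@27
  + 227.0.0.0/8 (H1) depth=8
  + 227.64.0.0/12 (H0) depth=12
  + 226.213.103.0/24 (H7) depth=24
  ? 176.48.0.183  path d0:-→d1:-→d2:-→d3:-→d4:-→d5:-→d6:-→d7:-→d8:-→d9:-→d10:-→d11:-→d12:H5  best=H5
  + 0.0.0.0/0 (H1) depth=0
  ? 227.64.0.1  path d0:H1→d1:-→d2:-→d3:-→d4:-→d5:-→d6:-→d7:-→d8:H1→d9:-→d10:-→d11:-→d12:H0  best=H0
  ? 226.213.103.22  path d0:H1→d1:-→d2:-→d3:-→d4:-→d5:-→d6:-→d7:-→d8:-→d9:-→d10:-→d11:-→d12:-→d13:-→d14:-→d15:-→d16:-→d17:-→d18:-→d19:-→d20:-→d21:-→d22:-→d23:-→d24:H7  best=H7
  ? 227.78.83.4  path d0:H1→d1:-→d2:-→d3:-→d4:-→d5:-→d6:-→d7:-→d8:H1→d9:-→d10:-→d11:-→d12:H0→d13:-  best=H0
  ? 227.0.11.171  path d0:H1→d1:-→d2:-→d3:-→d4:-→d5:-→d6:-→d7:-→d8:H1→d9:-  best=H1
  + 192.0.0.0/2 (H2) depth=2
  ? 167.211.113.153  path d0:H1→d1:-→d2:-→d3:-  best=H1
  ? 192.0.6.23  path d0:H1→d1:-→d2:H2  best=H2
  ? 176.48.0.0  path d0:H1→d1:-→d2:-→d3:-→d4:-→d5:-→d6:-→d7:-→d8:-→d9:-→d10:-→d11:-→d12:H5  best=H5
  ? 227.0.0.117  path d0:H1→d1:-→d2:H2→d3:-→d4:-→d5:-→d6:-→d7:-→d8:H1→d9:-  best=H1

== LOOKUPS ==
["H6","H6","H6","H6","H5","H0","H7","H0","H1","H1","H2","H5","H1"]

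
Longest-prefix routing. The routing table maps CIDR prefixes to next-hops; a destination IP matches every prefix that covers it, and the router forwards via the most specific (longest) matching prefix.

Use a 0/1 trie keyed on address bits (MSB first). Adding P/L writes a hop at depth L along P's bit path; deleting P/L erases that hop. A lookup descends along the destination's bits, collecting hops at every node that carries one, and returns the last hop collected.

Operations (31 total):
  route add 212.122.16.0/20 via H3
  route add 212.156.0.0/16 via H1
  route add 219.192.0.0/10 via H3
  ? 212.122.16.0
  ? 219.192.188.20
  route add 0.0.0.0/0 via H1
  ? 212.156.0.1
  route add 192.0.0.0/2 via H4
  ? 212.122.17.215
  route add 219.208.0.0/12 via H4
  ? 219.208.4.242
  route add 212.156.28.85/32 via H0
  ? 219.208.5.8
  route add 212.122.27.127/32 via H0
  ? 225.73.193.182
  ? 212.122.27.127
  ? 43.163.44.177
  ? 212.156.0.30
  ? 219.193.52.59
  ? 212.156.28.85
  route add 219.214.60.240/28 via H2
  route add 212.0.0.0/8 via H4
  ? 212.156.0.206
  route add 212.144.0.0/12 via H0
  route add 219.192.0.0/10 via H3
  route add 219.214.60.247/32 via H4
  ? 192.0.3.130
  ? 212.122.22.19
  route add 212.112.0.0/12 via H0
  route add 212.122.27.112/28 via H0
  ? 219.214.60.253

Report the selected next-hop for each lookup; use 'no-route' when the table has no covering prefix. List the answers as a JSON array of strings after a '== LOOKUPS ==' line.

Process each operation:
  + 212.122.16.0/20 (H3) depth=20
  + 212.156.0.0/16 (H1) depth=16
  + 219.192.0.0/10 (H3) depth=10
  Q 212.122.16.0: descend 11010100011110100001 ; hops seen [H3] ; pick H3
  Q 219.192.188.20: descend 1101101111 ; hops seen [H3] ; pick H3
  + 0.0.0.0/0 (H1) depth=0
  Q 212.156.0.1: descend 1101010010011100 ; hops seen [H1,H1] ; pick H1
  + 192.0.0.0/2 (H4) depth=2
  Q 212.122.17.215: descend 11010100011110100001 ; hops seen [H1,H4,H3] ; pick H3
  + 219.208.0.0/12 (H4) depth=12
  Q 219.208.4.242: descend 110110111101 ; hops seen [H1,H4,H3,H4] ; pick H4
  + 212.156.28.85/32 (H0) depth=32
  Q 219.208.5.8: descend 110110111101 ; hops seen [H1,H4,H3,H4] ; pick H4
  + 212.122.27.127/32 (H0) depth=32
  Q 225.73.193.182: descend 11 ; hops seen [H1,H4] ; pick H4
  Q 212.122.27.127: descend 11010100011110100001101101111111 ; hops seen [H1,H4,H3,H0] ; pick H0
  Q 43.163.44.177: descend ε ; hops seen [H1] ; pick H1
  Q 212.156.0.30: descend 1101010010011100000 ; hops seen [H1,H4,H1] ; pick H1
  Q 219.193.52.59: descend 11011011110 ; hops seen [H1,H4,H3] ; pick H3
  Q 212.156.28.85: descend 11010100100111000001110001010101 ; hops seen [H1,H4,H1,H0] ; pick H0
  + 219.214.60.240/28 (H2) depth=28
  + 212.0.0.0/8 (H4) depth=8
  Q 212.156.0.206: descend 1101010010011100000 ; hops seen [H1,H4,H4,H1] ; pick H1
  + 212.144.0.0/12 (H0) depth=12
  + 219.192.0.0/10 (H3) depth=10
  + 219.214.60.247/32 (H4) depth=32
  Q 192.0.3.130: descend 110 ; hops seen [H1,H4] ; pick H4
  Q 212.122.22.19: descend 11010100011110100001 ; hops seen [H1,H4,H4,H3] ; pick H3
  + 212.112.0.0/12 (H0) depth=12
  + 212.122.27.112/28 (H0) depth=28
  Q 219.214.60.253: descend 1101101111010110001111001111 ; hops seen [H1,H4,H3,H4,H2] ; pick H2

== LOOKUPS ==
["H3","H3","H1","H3","H4","H4","H4","H0","H1","H1","H3","H0","H1","H4","H3","H2"]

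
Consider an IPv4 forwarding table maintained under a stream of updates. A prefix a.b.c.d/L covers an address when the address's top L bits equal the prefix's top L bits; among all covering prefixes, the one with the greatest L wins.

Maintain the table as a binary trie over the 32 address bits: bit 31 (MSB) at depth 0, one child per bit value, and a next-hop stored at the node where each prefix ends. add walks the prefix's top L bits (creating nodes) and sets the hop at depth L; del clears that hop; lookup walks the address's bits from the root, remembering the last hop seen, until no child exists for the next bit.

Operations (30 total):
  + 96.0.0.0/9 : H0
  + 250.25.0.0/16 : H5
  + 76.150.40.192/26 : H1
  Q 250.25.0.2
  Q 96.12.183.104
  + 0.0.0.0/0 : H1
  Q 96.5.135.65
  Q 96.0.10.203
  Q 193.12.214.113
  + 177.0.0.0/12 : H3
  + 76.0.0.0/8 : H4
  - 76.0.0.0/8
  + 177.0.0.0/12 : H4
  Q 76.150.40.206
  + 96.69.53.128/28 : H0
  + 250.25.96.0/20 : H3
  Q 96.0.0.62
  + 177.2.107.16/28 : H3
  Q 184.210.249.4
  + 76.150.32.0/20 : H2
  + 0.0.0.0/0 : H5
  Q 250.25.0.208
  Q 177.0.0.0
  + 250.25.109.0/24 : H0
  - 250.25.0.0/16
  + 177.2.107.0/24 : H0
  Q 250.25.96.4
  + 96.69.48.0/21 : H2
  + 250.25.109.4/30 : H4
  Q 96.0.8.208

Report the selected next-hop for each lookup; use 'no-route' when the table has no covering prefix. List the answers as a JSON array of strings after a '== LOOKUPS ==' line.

Process each operation:
  add 96.0.0.0/9 -> H0 at depth 9
  add 250.25.0.0/16 -> H5 at depth 16
  add 76.150.40.192/26 -> H1 at depth 26
  Q 250.25.0.2: descend 1111101000011001 ; hops seen [H5] ; pick H5
  Q 96.12.183.104: descend 011000000 ; hops seen [H0] ; pick H0
  add 0.0.0.0/0 -> H1 at depth 0
  Q 96.5.135.65: descend 011000000 ; hops seen [H1,H0] ; pick H0
  Q 96.0.10.203: descend 011000000 ; hops seen [H1,H0] ; pick H0
  Q 193.12.214.113: descend 11 ; hops seen [H1] ; pick H1
  add 177.0.0.0/12 -> H3 at depth 12
  add 76.0.0.0/8 -> H4 at depth 8
  del 76.0.0.0/8 (clear depth 8)
  add 177.0.0.0/12 -> H4 at depth 12
  Q 76.150.40.206: descend 01001100100101100010100011 ; hops seen [H1,H1] ; pick H1
  add 96.69.53.128/28 -> H0 at depth 28
  add 250.25.96.0/20 -> H3 at depth 20
  Q 96.0.0.62: descend 011000000 ; hops seen [H1,H0] ; pick H0
  add 177.2.107.16/28 -> H3 at depth 28
  Q 184.210.249.4: descend 1011 ; hops seen [H1] ; pick H1
  add 76.150.32.0/20 -> H2 at depth 20
  add 0.0.0.0/0 -> H5 at depth 0
  Q 250.25.0.208: descend 11111010000110010 ; hops seen [H5,H5] ; pick H5
  Q 177.0.0.0: descend 10110001000000 ; hops seen [H5,H4] ; pick H4
  add 250.25.109.0/24 -> H0 at depth 24
  del 250.25.0.0/16 (clear depth 16)
  add 177.2.107.0/24 -> H0 at depth 24
  Q 250.25.96.4: descend 11111010000110010110 ; hops seen [H5,H3] ; pick H3
  add 96.69.48.0/21 -> H2 at depth 21
  add 250.25.109.4/30 -> H4 at depth 30
  Q 96.0.8.208: descend 011000000 ; hops seen [H5,H0] ; pick H0

== LOOKUPS ==
["H5","H0","H0","H0","H1","H1","H0","H1","H5","H4","H3","H0"]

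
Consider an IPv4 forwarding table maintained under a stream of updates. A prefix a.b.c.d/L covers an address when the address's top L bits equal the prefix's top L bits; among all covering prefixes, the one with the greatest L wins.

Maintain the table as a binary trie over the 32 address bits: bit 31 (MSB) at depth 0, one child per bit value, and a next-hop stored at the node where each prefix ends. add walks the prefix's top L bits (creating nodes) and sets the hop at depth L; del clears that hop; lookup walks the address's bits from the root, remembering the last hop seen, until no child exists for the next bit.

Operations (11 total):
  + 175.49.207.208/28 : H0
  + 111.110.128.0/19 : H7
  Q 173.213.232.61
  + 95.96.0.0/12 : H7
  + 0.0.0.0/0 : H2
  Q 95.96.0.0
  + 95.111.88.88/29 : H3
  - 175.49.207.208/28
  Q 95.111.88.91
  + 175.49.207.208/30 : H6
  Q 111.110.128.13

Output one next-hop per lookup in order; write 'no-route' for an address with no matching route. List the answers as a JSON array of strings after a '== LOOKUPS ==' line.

Process each operation:
  + 175.49.207.208/28 (H0) depth=28
  + 111.110.128.0/19 (H7) depth=19
  lookup 173.213.232.61: bits 101011 walk d0:-→d1:-→d2:-→d3:-→d4:-→d5:-→d6:- -> no-route
  + 95.96.0.0/12 (H7) depth=12
  + 0.0.0.0/0 (H2) depth=0
  lookup 95.96.0.0: bits 010111110110 walk d0:H2→d1:-→d2:-→d3:-→d4:-→d5:-→d6:-→d7:-→d8:-→d9:-→d10:-→d11:-→d12:H7 -> H7
  + 95.111.88.88/29 (H3) depth=29
  - 175.49.207.208/28 clear@28
  lookup 95.111.88.91: bits 01011111011011110101100001011 walk d0:H2→d1:-→d2:-→d3:-→d4:-→d5:-→d6:-→d7:-→d8:-→d9:-→d10:-→d11:-→d12:H7→d13:-→d14:-→d15:-→d16:-→d17:-→d18:-→d19:-→d20:-→d21:-→d22:-→d23:-→d24:-→d25:-→d26:-→d27:-→d28:-→d29:H3 -> H3
  + 175.49.207.208/30 (H6) depth=30
  lookup 111.110.128.13: bits 0110111101101110100 walk d0:H2→d1:-→d2:-→d3:-→d4:-→d5:-→d6:-→d7:-→d8:-→d9:-→d10:-→d11:-→d12:-→d13:-→d14:-→d15:-→d16:-→d17:-→d18:-→d19:H7 -> H7

== LOOKUPS ==
["no-route","H7","H3","H7"]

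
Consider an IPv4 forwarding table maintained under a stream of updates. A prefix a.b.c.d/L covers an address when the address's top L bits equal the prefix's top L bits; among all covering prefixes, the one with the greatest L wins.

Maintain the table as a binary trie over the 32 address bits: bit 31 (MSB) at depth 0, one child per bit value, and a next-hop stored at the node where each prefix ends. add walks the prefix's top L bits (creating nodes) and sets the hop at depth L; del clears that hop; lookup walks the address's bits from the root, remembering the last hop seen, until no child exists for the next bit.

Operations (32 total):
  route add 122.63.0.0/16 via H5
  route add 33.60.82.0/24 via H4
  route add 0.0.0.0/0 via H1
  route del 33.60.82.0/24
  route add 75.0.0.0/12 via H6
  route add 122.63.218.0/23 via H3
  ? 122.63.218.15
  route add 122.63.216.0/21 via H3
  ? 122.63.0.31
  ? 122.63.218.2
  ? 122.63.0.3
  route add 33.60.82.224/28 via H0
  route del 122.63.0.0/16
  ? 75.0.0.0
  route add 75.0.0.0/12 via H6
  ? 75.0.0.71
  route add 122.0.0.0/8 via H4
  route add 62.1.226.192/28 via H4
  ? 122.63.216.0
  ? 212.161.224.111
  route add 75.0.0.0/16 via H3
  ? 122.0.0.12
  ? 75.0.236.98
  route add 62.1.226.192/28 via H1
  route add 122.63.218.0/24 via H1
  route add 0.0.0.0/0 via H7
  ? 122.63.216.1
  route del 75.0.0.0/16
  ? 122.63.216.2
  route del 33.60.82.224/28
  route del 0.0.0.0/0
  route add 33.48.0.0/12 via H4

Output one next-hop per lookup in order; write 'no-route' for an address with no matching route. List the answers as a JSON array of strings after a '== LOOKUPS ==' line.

Trace:
  add 122.63.0.0/16 -> H5 at depth 16
  add 33.60.82.0/24 -> H4 at depth 24
  add 0.0.0.0/0 -> H1 at depth 0
  del 33.60.82.0/24 (clear depth 24)
  add 75.0.0.0/12 -> H6 at depth 12
  add 122.63.218.0/23 -> H3 at depth 23
  ? 122.63.218.15  path d0:H1→d1:-→d2:-→d3:-→d4:-→d5:-→d6:-→d7:-→d8:-→d9:-→d10:-→d11:-→d12:-→d13:-→d14:-→d15:-→d16:H5→d17:-→d18:-→d19:-→d20:-→d21:-→d22:-→d23:H3  best=H3
  add 122.63.216.0/21 -> H3 at depth 21
  ? 122.63.0.31  path d0:H1→d1:-→d2:-→d3:-→d4:-→d5:-→d6:-→d7:-→d8:-→d9:-→d10:-→d11:-→d12:-→d13:-→d14:-→d15:-→d16:H5  best=H5
  ? 122.63.218.2  path d0:H1→d1:-→d2:-→d3:-→d4:-→d5:-→d6:-→d7:-→d8:-→d9:-→d10:-→d11:-→d12:-→d13:-→d14:-→d15:-→d16:H5→d17:-→d18:-→d19:-→d20:-→d21:H3→d22:-→d23:H3  best=H3
  ? 122.63.0.3  path d0:H1→d1:-→d2:-→d3:-→d4:-→d5:-→d6:-→d7:-→d8:-→d9:-→d10:-→d11:-→d12:-→d13:-→d14:-→d15:-→d16:H5  best=H5
  add 33.60.82.224/28 -> H0 at depth 28
  del 122.63.0.0/16 (clear depth 16)
  ? 75.0.0.0  path d0:H1→d1:-→d2:-→d3:-→d4:-→d5:-→d6:-→d7:-→d8:-→d9:-→d10:-→d11:-→d12:H6  best=H6
  add 75.0.0.0/12 -> H6 at depth 12
  ? 75.0.0.71  path d0:H1→d1:-→d2:-→d3:-→d4:-→d5:-→d6:-→d7:-→d8:-→d9:-→d10:-→d11:-→d12:H6  best=H6
  add 122.0.0.0/8 -> H4 at depth 8
  add 62.1.226.192/28 -> H4 at depth 28
  ? 122.63.216.0  path d0:H1→d1:-→d2:-→d3:-→d4:-→d5:-→d6:-→d7:-→d8:H4→d9:-→d10:-→d11:-→d12:-→d13:-→d14:-→d15:-→d16:-→d17:-→d18:-→d19:-→d20:-→d21:H3→d22:-  best=H3
  ? 212.161.224.111  path d0:H1  best=H1
  add 75.0.0.0/16 -> H3 at depth 16
  ? 122.0.0.12  path d0:H1→d1:-→d2:-→d3:-→d4:-→d5:-→d6:-→d7:-→d8:H4→d9:-→d10:-  best=H4
  ? 75.0.236.98  path d0:H1→d1:-→d2:-→d3:-→d4:-→d5:-→d6:-→d7:-→d8:-→d9:-→d10:-→d11:-→d12:H6→d13:-→d14:-→d15:-→d16:H3  best=H3
  add 62.1.226.192/28 -> H1 at depth 28
  add 122.63.218.0/24 -> H1 at depth 24
  add 0.0.0.0/0 -> H7 at depth 0
  ? 122.63.216.1  path d0:H7→d1:-→d2:-→d3:-→d4:-→d5:-→d6:-→d7:-→d8:H4→d9:-→d10:-→d11:-→d12:-→d13:-→d14:-→d15:-→d16:-→d17:-→d18:-→d19:-→d20:-→d21:H3→d22:-  best=H3
  del 75.0.0.0/16 (clear depth 16)
  ? 122.63.216.2  path d0:H7→d1:-→d2:-→d3:-→d4:-→d5:-→d6:-→d7:-→d8:H4→d9:-→d10:-→d11:-→d12:-→d13:-→d14:-→d15:-→d16:-→d17:-→d18:-→d19:-→d20:-→d21:H3→d22:-  best=H3
  del 33.60.82.224/28 (clear depth 28)
  del 0.0.0.0/0 (clear depth 0)
  add 33.48.0.0/12 -> H4 at depth 12

== LOOKUPS ==
["H3","H5","H3","H5","H6","H6","H3","H1","H4","H3","H3","H3"]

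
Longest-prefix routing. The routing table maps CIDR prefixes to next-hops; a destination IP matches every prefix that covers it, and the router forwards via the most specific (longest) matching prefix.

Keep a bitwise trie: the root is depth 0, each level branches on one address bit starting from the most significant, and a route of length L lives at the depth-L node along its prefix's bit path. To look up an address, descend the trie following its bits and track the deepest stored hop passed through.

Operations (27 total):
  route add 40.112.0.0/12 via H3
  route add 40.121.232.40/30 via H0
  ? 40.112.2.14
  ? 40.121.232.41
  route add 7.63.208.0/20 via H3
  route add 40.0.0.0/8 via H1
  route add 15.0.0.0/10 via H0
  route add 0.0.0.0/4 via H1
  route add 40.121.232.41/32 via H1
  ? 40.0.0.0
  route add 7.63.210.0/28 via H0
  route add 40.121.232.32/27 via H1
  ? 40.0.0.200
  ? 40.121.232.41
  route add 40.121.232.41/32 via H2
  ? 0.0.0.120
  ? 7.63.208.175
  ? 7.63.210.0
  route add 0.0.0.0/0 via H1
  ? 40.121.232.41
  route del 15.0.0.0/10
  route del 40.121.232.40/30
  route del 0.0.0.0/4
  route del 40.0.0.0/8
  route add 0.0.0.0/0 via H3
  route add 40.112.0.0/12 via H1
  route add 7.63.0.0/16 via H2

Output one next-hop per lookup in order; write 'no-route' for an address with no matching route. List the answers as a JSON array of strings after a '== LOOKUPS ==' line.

Trace:
  add 40.112.0.0/12 -> H3 at depth 12
  add 40.121.232.40/30 -> H0 at depth 30
  ? 40.112.2.14  path d0:-→d1:-→d2:-→d3:-→d4:-→d5:-→d6:-→d7:-→d8:-→d9:-→d10:-→d11:-→d12:H3  best=H3
  ? 40.121.232.41  path d0:-→d1:-→d2:-→d3:-→d4:-→d5:-→d6:-→d7:-→d8:-→d9:-→d10:-→d11:-→d12:H3→d13:-→d14:-→d15:-→d16:-→d17:-→d18:-→d19:-→d20:-→d21:-→d22:-→d23:-→d24:-→d25:-→d26:-→d27:-→d28:-→d29:-→d30:H0  best=H0
  add 7.63.208.0/20 -> H3 at depth 20
  add 40.0.0.0/8 -> H1 at depth 8
  add 15.0.0.0/10 -> H0 at depth 10
  add 0.0.0.0/4 -> H1 at depth 4
  add 40.121.232.41/32 -> H1 at depth 32
  ? 40.0.0.0  path d0:-→d1:-→d2:-→d3:-→d4:-→d5:-→d6:-→d7:-→d8:H1→d9:-  best=H1
  add 7.63.210.0/28 -> H0 at depth 28
  add 40.121.232.32/27 -> H1 at depth 27
  ? 40.0.0.200  path d0:-→d1:-→d2:-→d3:-→d4:-→d5:-→d6:-→d7:-→d8:H1→d9:-  best=H1
  ? 40.121.232.41  path d0:-→d1:-→d2:-→d3:-→d4:-→d5:-→d6:-→d7:-→d8:H1→d9:-→d10:-→d11:-→d12:H3→d13:-→d14:-→d15:-→d16:-→d17:-→d18:-→d19:-→d20:-→d21:-→d22:-→d23:-→d24:-→d25:-→d26:-→d27:H1→d28:-→d29:-→d30:H0→d31:-→d32:H1  best=H1
  add 40.121.232.41/32 -> H2 at depth 32
  ? 0.0.0.120  path d0:-→d1:-→d2:-→d3:-→d4:H1→d5:-  best=H1
  ? 7.63.208.175  path d0:-→d1:-→d2:-→d3:-→d4:H1→d5:-→d6:-→d7:-→d8:-→d9:-→d10:-→d11:-→d12:-→d13:-→d14:-→d15:-→d16:-→d17:-→d18:-→d19:-→d20:H3→d21:-→d22:-  best=H3
  ? 7.63.210.0  path d0:-→d1:-→d2:-→d3:-→d4:H1→d5:-→d6:-→d7:-→d8:-→d9:-→d10:-→d11:-→d12:-→d13:-→d14:-→d15:-→d16:-→d17:-→d18:-→d19:-→d20:H3→d21:-→d22:-→d23:-→d24:-→d25:-→d26:-→d27:-→d28:H0  best=H0
  add 0.0.0.0/0 -> H1 at depth 0
  ? 40.121.232.41  path d0:H1→d1:-→d2:-→d3:-→d4:-→d5:-→d6:-→d7:-→d8:H1→d9:-→d10:-→d11:-→d12:H3→d13:-→d14:-→d15:-→d16:-→d17:-→d18:-→d19:-→d20:-→d21:-→d22:-→d23:-→d24:-→d25:-→d26:-→d27:H1→d28:-→d29:-→d30:H0→d31:-→d32:H2  best=H2
  del 15.0.0.0/10 (clear depth 10)
  del 40.121.232.40/30 (clear depth 30)
  del 0.0.0.0/4 (clear depth 4)
  del 40.0.0.0/8 (clear depth 8)
  add 0.0.0.0/0 -> H3 at depth 0
  add 40.112.0.0/12 -> H1 at depth 12
  add 7.63.0.0/16 -> H2 at depth 16

== LOOKUPS ==
["H3","H0","H1","H1","H1","H1","H3","H0","H2"]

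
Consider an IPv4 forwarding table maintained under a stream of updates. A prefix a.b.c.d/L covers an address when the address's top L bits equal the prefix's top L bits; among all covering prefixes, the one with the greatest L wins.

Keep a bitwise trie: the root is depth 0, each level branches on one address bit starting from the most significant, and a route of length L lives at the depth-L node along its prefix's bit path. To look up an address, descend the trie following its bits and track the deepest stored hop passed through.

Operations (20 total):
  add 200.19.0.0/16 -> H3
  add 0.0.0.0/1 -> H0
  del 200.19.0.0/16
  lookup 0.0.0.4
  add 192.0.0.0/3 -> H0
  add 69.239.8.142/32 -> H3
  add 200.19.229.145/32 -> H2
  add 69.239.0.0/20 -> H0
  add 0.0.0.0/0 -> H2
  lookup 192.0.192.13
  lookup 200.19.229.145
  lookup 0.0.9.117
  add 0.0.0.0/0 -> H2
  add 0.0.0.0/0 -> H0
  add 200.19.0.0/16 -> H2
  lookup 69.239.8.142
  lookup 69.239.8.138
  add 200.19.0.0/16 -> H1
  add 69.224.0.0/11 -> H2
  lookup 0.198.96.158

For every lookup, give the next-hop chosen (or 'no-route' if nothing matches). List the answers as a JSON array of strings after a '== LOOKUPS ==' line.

Apply in order:
  add 200.19.0.0/16 -> H3 at depth 16
  add 0.0.0.0/1 -> H0 at depth 1
  - 200.19.0.0/16 clear@16
  ? 0.0.0.4  path d0:-→d1:H0  best=H0
  add 192.0.0.0/3 -> H0 at depth 3
  add 69.239.8.142/32 -> H3 at depth 32
  add 200.19.229.145/32 -> H2 at depth 32
  add 69.239.0.0/20 -> H0 at depth 20
  add 0.0.0.0/0 -> H2 at depth 0
  ? 192.0.192.13  path d0:H2→d1:-→d2:-→d3:H0→d4:-  best=H0
  ? 200.19.229.145  path d0:H2→d1:-→d2:-→d3:H0→d4:-→d5:-→d6:-→d7:-→d8:-→d9:-→d10:-→d11:-→d12:-→d13:-→d14:-→d15:-→d16:-→d17:-→d18:-→d19:-→d20:-→d21:-→d22:-→d23:-→d24:-→d25:-→d26:-→d27:-→d28:-→d29:-→d30:-→d31:-→d32:H2  best=H2
  ? 0.0.9.117  path d0:H2→d1:H0  best=H0
  add 0.0.0.0/0 -> H2 at depth 0
  add 0.0.0.0/0 -> H0 at depth 0
  add 200.19.0.0/16 -> H2 at depth 16
  ? 69.239.8.142  path d0:H0→d1:H0→d2:-→d3:-→d4:-→d5:-→d6:-→d7:-→d8:-→d9:-→d10:-→d11:-→d12:-→d13:-→d14:-→d15:-→d16:-→d17:-→d18:-→d19:-→d20:H0→d21:-→d22:-→d23:-→d24:-→d25:-→d26:-→d27:-→d28:-→d29:-→d30:-→d31:-→d32:H3  best=H3
  ? 69.239.8.138  path d0:H0→d1:H0→d2:-→d3:-→d4:-→d5:-→d6:-→d7:-→d8:-→d9:-→d10:-→d11:-→d12:-→d13:-→d14:-→d15:-→d16:-→d17:-→d18:-→d19:-→d20:H0→d21:-→d22:-→d23:-→d24:-→d25:-→d26:-→d27:-→d28:-→d29:-  best=H0
  add 200.19.0.0/16 -> H1 at depth 16
  add 69.224.0.0/11 -> H2 at depth 11
  ? 0.198.96.158  path d0:H0→d1:H0  best=H0

== LOOKUPS ==
["H0","H0","H2","H0","H3","H0","H0"]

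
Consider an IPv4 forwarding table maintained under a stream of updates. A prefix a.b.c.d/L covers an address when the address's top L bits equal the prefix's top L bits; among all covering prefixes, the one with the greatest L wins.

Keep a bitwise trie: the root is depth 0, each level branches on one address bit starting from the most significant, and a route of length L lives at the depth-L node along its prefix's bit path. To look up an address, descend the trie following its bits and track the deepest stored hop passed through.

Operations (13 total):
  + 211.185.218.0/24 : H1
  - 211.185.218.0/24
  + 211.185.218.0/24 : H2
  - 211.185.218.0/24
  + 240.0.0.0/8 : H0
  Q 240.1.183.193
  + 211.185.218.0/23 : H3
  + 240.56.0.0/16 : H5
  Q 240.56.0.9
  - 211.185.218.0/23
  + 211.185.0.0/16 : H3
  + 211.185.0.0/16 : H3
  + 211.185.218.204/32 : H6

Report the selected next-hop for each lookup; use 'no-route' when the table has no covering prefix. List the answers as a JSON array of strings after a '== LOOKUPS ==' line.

Trace:
  add 211.185.218.0/24 -> H1 at depth 24
  del 211.185.218.0/24 (clear depth 24)
  add 211.185.218.0/24 -> H2 at depth 24
  del 211.185.218.0/24 (clear depth 24)
  add 240.0.0.0/8 -> H0 at depth 8
  lookup 240.1.183.193: bits 11110000 walk d0:-→d1:-→d2:-→d3:-→d4:-→d5:-→d6:-→d7:-→d8:H0 -> H0
  add 211.185.218.0/23 -> H3 at depth 23
  add 240.56.0.0/16 -> H5 at depth 16
  lookup 240.56.0.9: bits 1111000000111000 walk d0:-→d1:-→d2:-→d3:-→d4:-→d5:-→d6:-→d7:-→d8:H0→d9:-→d10:-→d11:-→d12:-→d13:-→d14:-→d15:-→d16:H5 -> H5
  del 211.185.218.0/23 (clear depth 23)
  add 211.185.0.0/16 -> H3 at depth 16
  add 211.185.0.0/16 -> H3 at depth 16
  add 211.185.218.204/32 -> H6 at depth 32

== LOOKUPS ==
["H0","H5"]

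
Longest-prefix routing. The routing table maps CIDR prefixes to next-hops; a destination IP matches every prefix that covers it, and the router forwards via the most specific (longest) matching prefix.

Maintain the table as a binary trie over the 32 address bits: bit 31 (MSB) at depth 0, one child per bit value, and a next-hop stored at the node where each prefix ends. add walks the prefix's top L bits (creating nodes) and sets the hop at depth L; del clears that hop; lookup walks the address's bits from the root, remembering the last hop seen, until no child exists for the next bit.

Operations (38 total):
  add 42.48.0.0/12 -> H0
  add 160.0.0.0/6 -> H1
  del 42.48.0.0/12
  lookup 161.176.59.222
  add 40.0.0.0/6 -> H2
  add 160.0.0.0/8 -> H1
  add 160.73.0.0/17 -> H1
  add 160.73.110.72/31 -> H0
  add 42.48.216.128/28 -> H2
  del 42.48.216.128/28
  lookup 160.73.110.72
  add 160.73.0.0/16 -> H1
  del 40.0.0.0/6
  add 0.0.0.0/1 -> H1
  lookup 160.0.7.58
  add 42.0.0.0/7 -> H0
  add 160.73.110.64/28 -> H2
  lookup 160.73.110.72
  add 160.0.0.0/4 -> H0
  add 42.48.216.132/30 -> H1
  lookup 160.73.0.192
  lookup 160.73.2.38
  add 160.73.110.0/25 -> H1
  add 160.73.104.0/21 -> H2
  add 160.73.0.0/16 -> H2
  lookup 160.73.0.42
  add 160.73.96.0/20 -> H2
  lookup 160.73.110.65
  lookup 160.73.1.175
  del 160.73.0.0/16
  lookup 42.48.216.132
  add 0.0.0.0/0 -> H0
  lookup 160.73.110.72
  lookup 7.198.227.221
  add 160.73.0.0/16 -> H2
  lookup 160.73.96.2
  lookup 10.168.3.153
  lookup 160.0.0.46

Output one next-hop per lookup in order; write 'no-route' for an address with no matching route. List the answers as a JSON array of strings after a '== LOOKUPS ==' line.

Trace:
  + 42.48.0.0/12 (H0) depth=12
  + 160.0.0.0/6 (H1) depth=6
  del 42.48.0.0/12 (clear depth 12)
  Q 161.176.59.222: descend 101000 ; hops seen [H1] ; pick H1
  + 40.0.0.0/6 (H2) depth=6
  + 160.0.0.0/8 (H1) depth=8
  + 160.73.0.0/17 (H1) depth=17
  + 160.73.110.72/31 (H0) depth=31
  + 42.48.216.128/28 (H2) depth=28
  del 42.48.216.128/28 (clear depth 28)
  Q 160.73.110.72: descend 1010000001001001011011100100100 ; hops seen [H1,H1,H1,H0] ; pick H0
  + 160.73.0.0/16 (H1) depth=16
  del 40.0.0.0/6 (clear depth 6)
  + 0.0.0.0/1 (H1) depth=1
  Q 160.0.7.58: descend 101000000 ; hops seen [H1,H1] ; pick H1
  + 42.0.0.0/7 (H0) depth=7
  + 160.73.110.64/28 (H2) depth=28
  Q 160.73.110.72: descend 1010000001001001011011100100100 ; hops seen [H1,H1,H1,H1,H2,H0] ; pick H0
  + 160.0.0.0/4 (H0) depth=4
  + 42.48.216.132/30 (H1) depth=30
  Q 160.73.0.192: descend 10100000010010010 ; hops seen [H0,H1,H1,H1,H1] ; pick H1
  Q 160.73.2.38: descend 10100000010010010 ; hops seen [H0,H1,H1,H1,H1] ; pick H1
  + 160.73.110.0/25 (H1) depth=25
  + 160.73.104.0/21 (H2) depth=21
  + 160.73.0.0/16 (H2) depth=16
  Q 160.73.0.42: descend 10100000010010010 ; hops seen [H0,H1,H1,H2,H1] ; pick H1
  + 160.73.96.0/20 (H2) depth=20
  Q 160.73.110.65: descend 1010000001001001011011100100 ; hops seen [H0,H1,H1,H2,H1,H2,H2,H1,H2] ; pick H2
  Q 160.73.1.175: descend 10100000010010010 ; hops seen [H0,H1,H1,H2,H1] ; pick H1
  del 160.73.0.0/16 (clear depth 16)
  Q 42.48.216.132: descend 001010100011000011011000100001 ; hops seen [H1,H0,H1] ; pick H1
  + 0.0.0.0/0 (H0) depth=0
  Q 160.73.110.72: descend 1010000001001001011011100100100 ; hops seen [H0,H0,H1,H1,H1,H2,H2,H1,H2,H0] ; pick H0
  Q 7.198.227.221: descend 00 ; hops seen [H0,H1] ; pick H1
  + 160.73.0.0/16 (H2) depth=16
  Q 160.73.96.2: descend 10100000010010010110 ; hops seen [H0,H0,H1,H1,H2,H1,H2] ; pick H2
  Q 10.168.3.153: descend 00 ; hops seen [H0,H1] ; pick H1
  Q 160.0.0.46: descend 101000000 ; hops seen [H0,H0,H1,H1] ; pick H1

== LOOKUPS ==
["H1","H0","H1","H0","H1","H1","H1","H2","H1","H1","H0","H1","H2","H1","H1"]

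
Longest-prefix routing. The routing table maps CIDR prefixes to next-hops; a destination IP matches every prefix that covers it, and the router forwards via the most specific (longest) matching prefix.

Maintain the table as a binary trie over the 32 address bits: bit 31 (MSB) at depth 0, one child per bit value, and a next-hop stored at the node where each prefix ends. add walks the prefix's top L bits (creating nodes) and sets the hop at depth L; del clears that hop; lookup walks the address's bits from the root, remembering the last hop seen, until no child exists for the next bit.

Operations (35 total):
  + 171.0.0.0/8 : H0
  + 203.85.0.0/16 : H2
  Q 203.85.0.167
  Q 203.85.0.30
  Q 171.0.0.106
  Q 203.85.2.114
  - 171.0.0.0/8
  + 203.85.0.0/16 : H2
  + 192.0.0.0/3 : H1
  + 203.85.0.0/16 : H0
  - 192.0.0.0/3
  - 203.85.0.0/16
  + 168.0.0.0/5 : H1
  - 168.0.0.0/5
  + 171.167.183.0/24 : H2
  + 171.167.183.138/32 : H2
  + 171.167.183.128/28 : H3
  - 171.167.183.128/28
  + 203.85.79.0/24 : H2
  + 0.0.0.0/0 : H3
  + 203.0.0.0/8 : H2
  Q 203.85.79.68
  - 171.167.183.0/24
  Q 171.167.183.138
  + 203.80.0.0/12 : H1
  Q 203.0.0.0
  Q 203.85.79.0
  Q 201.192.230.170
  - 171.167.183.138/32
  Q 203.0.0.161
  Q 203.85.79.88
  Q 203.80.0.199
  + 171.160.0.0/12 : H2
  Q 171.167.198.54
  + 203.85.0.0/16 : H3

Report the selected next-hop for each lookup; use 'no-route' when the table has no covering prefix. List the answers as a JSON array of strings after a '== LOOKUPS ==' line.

Apply in order:
  add 171.0.0.0/8 -> H0 at depth 8
  add 203.85.0.0/16 -> H2 at depth 16
  Q 203.85.0.167: descend 1100101101010101 ; hops seen [H2] ; pick H2
  Q 203.85.0.30: descend 1100101101010101 ; hops seen [H2] ; pick H2
  Q 171.0.0.106: descend 10101011 ; hops seen [H0] ; pick H0
  Q 203.85.2.114: descend 1100101101010101 ; hops seen [H2] ; pick H2
  - 171.0.0.0/8 clear@8
  add 203.85.0.0/16 -> H2 at depth 16
  add 192.0.0.0/3 -> H1 at depth 3
  add 203.85.0.0/16 -> H0 at depth 16
  - 192.0.0.0/3 clear@3
  - 203.85.0.0/16 clear@16
  add 168.0.0.0/5 -> H1 at depth 5
  - 168.0.0.0/5 clear@5
  add 171.167.183.0/24 -> H2 at depth 24
  add 171.167.183.138/32 -> H2 at depth 32
  add 171.167.183.128/28 -> H3 at depth 28
  - 171.167.183.128/28 clear@28
  add 203.85.79.0/24 -> H2 at depth 24
  add 0.0.0.0/0 -> H3 at depth 0
  add 203.0.0.0/8 -> H2 at depth 8
  Q 203.85.79.68: descend 110010110101010101001111 ; hops seen [H3,H2,H2] ; pick H2
  - 171.167.183.0/24 clear@24
  Q 171.167.183.138: descend 10101011101001111011011110001010 ; hops seen [H3,H2] ; pick H2
  add 203.80.0.0/12 -> H1 at depth 12
  Q 203.0.0.0: descend 110010110 ; hops seen [H3,H2] ; pick H2
  Q 203.85.79.0: descend 110010110101010101001111 ; hops seen [H3,H2,H1,H2] ; pick H2
  Q 201.192.230.170: descend 110010 ; hops seen [H3] ; pick H3
  - 171.167.183.138/32 clear@32
  Q 203.0.0.161: descend 110010110 ; hops seen [H3,H2] ; pick H2
  Q 203.85.79.88: descend 110010110101010101001111 ; hops seen [H3,H2,H1,H2] ; pick H2
  Q 203.80.0.199: descend 1100101101010 ; hops seen [H3,H2,H1] ; pick H1
  add 171.160.0.0/12 -> H2 at depth 12
  Q 171.167.198.54: descend 10101011101001111 ; hops seen [H3,H2] ; pick H2
  add 203.85.0.0/16 -> H3 at depth 16

== LOOKUPS ==
["H2","H2","H0","H2","H2","H2","H2","H2","H3","H2","H2","H1","H2"]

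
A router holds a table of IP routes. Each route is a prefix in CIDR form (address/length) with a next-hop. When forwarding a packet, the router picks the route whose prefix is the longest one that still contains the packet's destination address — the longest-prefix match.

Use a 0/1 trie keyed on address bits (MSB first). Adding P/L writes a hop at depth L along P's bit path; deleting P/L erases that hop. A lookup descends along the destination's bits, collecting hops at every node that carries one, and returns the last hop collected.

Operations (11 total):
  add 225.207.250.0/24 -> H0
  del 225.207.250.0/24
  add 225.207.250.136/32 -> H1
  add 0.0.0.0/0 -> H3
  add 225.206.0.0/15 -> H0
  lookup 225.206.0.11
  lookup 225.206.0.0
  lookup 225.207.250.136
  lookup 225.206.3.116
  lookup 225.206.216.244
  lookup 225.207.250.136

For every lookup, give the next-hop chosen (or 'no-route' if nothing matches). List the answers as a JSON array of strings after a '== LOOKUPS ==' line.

Apply in order:
  + 225.207.250.0/24 (H0) depth=24
  - 225.207.250.0/24 clear@24
  + 225.207.250.136/32 (H1) depth=32
  + 0.0.0.0/0 (H3) depth=0
  + 225.206.0.0/15 (H0) depth=15
  lookup 225.206.0.11: bits 111000011100111 walk d0:H3→d1:-→d2:-→d3:-→d4:-→d5:-→d6:-→d7:-→d8:-→d9:-→d10:-→d11:-→d12:-→d13:-→d14:-→d15:H0 -> H0
  lookup 225.206.0.0: bits 111000011100111 walk d0:H3→d1:-→d2:-→d3:-→d4:-→d5:-→d6:-→d7:-→d8:-→d9:-→d10:-→d11:-→d12:-→d13:-→d14:-→d15:H0 -> H0
  lookup 225.207.250.136: bits 11100001110011111111101010001000 walk d0:H3→d1:-→d2:-→d3:-→d4:-→d5:-→d6:-→d7:-→d8:-→d9:-→d10:-→d11:-→d12:-→d13:-→d14:-→d15:H0→d16:-→d17:-→d18:-→d19:-→d20:-→d21:-→d22:-→d23:-→d24:-→d25:-→d26:-→d27:-→d28:-→d29:-→d30:-→d31:-→d32:H1 -> H1
  lookup 225.206.3.116: bits 111000011100111 walk d0:H3→d1:-→d2:-→d3:-→d4:-→d5:-→d6:-→d7:-→d8:-→d9:-→d10:-→d11:-→d12:-→d13:-→d14:-→d15:H0 -> H0
  lookup 225.206.216.244: bits 111000011100111 walk d0:H3→d1:-→d2:-→d3:-→d4:-→d5:-→d6:-→d7:-→d8:-→d9:-→d10:-→d11:-→d12:-→d13:-→d14:-→d15:H0 -> H0
  lookup 225.207.250.136: bits 11100001110011111111101010001000 walk d0:H3→d1:-→d2:-→d3:-→d4:-→d5:-→d6:-→d7:-→d8:-→d9:-→d10:-→d11:-→d12:-→d13:-→d14:-→d15:H0→d16:-→d17:-→d18:-→d19:-→d20:-→d21:-→d22:-→d23:-→d24:-→d25:-→d26:-→d27:-→d28:-→d29:-→d30:-→d31:-→d32:H1 -> H1

== LOOKUPS ==
["H0","H0","H1","H0","H0","H1"]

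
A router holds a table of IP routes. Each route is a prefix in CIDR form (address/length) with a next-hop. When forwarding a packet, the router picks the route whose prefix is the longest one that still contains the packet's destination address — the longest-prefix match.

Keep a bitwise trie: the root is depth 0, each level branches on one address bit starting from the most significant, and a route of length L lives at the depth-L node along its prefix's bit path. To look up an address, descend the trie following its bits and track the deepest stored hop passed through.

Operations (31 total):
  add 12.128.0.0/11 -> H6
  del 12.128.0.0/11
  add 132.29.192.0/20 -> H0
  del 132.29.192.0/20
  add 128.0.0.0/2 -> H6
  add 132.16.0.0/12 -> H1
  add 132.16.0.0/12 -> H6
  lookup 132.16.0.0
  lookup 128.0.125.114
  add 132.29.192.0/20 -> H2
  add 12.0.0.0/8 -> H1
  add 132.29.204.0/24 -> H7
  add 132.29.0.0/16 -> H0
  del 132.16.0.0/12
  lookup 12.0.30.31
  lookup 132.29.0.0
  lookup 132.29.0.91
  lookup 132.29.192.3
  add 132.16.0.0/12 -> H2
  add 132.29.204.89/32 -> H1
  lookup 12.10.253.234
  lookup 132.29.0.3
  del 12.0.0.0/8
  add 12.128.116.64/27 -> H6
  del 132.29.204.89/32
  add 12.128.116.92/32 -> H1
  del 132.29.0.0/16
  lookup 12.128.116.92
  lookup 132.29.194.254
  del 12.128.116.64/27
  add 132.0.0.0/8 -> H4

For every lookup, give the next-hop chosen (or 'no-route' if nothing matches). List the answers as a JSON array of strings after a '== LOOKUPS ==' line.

Trace:
  add 12.128.0.0/11 -> H6 at depth 11
  del 12.128.0.0/11 (clear depth 11)
  add 132.29.192.0/20 -> H0 at depth 20
  del 132.29.192.0/20 (clear depth 20)
  add 128.0.0.0/2 -> H6 at depth 2
  add 132.16.0.0/12 -> H1 at depth 12
  add 132.16.0.0/12 -> H6 at depth 12
  ? 132.16.0.0  path d0:-→d1:-→d2:H6→d3:-→d4:-→d5:-→d6:-→d7:-→d8:-→d9:-→d10:-→d11:-→d12:H6  best=H6
  ? 128.0.125.114  path d0:-→d1:-→d2:H6→d3:-→d4:-→d5:-  best=H6
  add 132.29.192.0/20 -> H2 at depth 20
  add 12.0.0.0/8 -> H1 at depth 8
  add 132.29.204.0/24 -> H7 at depth 24
  add 132.29.0.0/16 -> H0 at depth 16
  del 132.16.0.0/12 (clear depth 12)
  ? 12.0.30.31  path d0:-→d1:-→d2:-→d3:-→d4:-→d5:-→d6:-→d7:-→d8:H1  best=H1
  ? 132.29.0.0  path d0:-→d1:-→d2:H6→d3:-→d4:-→d5:-→d6:-→d7:-→d8:-→d9:-→d10:-→d11:-→d12:-→d13:-→d14:-→d15:-→d16:H0  best=H0
  ? 132.29.0.91  path d0:-→d1:-→d2:H6→d3:-→d4:-→d5:-→d6:-→d7:-→d8:-→d9:-→d10:-→d11:-→d12:-→d13:-→d14:-→d15:-→d16:H0  best=H0
  ? 132.29.192.3  path d0:-→d1:-→d2:H6→d3:-→d4:-→d5:-→d6:-→d7:-→d8:-→d9:-→d10:-→d11:-→d12:-→d13:-→d14:-→d15:-→d16:H0→d17:-→d18:-→d19:-→d20:H2  best=H2
  add 132.16.0.0/12 -> H2 at depth 12
  add 132.29.204.89/32 -> H1 at depth 32
  ? 12.10.253.234  path d0:-→d1:-→d2:-→d3:-→d4:-→d5:-→d6:-→d7:-→d8:H1  best=H1
  ? 132.29.0.3  path d0:-→d1:-→d2:H6→d3:-→d4:-→d5:-→d6:-→d7:-→d8:-→d9:-→d10:-→d11:-→d12:H2→d13:-→d14:-→d15:-→d16:H0  best=H0
  del 12.0.0.0/8 (clear depth 8)
  add 12.128.116.64/27 -> H6 at depth 27
  del 132.29.204.89/32 (clear depth 32)
  add 12.128.116.92/32 -> H1 at depth 32
  del 132.29.0.0/16 (clear depth 16)
  ? 12.128.116.92  path d0:-→d1:-→d2:-→d3:-→d4:-→d5:-→d6:-→d7:-→d8:-→d9:-→d10:-→d11:-→d12:-→d13:-→d14:-→d15:-→d16:-→d17:-→d18:-→d19:-→d20:-→d21:-→d22:-→d23:-→d24:-→d25:-→d26:-→d27:H6→d28:-→d29:-→d30:-→d31:-→d32:H1  best=H1
  ? 132.29.194.254  path d0:-→d1:-→d2:H6→d3:-→d4:-→d5:-→d6:-→d7:-→d8:-→d9:-→d10:-→d11:-→d12:H2→d13:-→d14:-→d15:-→d16:-→d17:-→d18:-→d19:-→d20:H2  best=H2
  del 12.128.116.64/27 (clear depth 27)
  add 132.0.0.0/8 -> H4 at depth 8

== LOOKUPS ==
["H6","H6","H1","H0","H0","H2","H1","H0","H1","H2"]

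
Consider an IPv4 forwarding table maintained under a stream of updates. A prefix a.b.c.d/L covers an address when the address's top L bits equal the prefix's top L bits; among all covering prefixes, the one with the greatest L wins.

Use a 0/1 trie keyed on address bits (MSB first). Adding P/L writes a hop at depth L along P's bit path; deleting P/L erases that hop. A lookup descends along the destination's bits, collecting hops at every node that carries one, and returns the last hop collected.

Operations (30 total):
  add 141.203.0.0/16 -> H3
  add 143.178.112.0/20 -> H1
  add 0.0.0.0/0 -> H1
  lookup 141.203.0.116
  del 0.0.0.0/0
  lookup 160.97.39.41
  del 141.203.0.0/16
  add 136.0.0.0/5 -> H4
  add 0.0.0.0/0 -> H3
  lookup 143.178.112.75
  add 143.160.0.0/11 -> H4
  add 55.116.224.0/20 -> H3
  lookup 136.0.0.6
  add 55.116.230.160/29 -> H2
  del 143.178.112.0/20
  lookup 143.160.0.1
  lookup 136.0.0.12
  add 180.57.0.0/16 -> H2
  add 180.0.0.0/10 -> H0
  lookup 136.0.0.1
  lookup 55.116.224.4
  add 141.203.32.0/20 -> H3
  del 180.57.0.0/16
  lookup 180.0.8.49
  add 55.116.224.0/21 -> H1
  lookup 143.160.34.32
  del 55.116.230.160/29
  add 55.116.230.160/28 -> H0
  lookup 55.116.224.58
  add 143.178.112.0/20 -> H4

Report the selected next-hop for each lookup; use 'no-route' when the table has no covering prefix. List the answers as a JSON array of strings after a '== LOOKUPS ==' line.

Process each operation:
  add 141.203.0.0/16 -> H3 at depth 16
  add 143.178.112.0/20 -> H1 at depth 20
  add 0.0.0.0/0 -> H1 at depth 0
  lookup 141.203.0.116: bits 1000110111001011 walk d0:H1→d1:-→d2:-→d3:-→d4:-→d5:-→d6:-→d7:-→d8:-→d9:-→d10:-→d11:-→d12:-→d13:-→d14:-→d15:-→d16:H3 -> H3
  - 0.0.0.0/0 clear@0
  lookup 160.97.39.41: bits 10 walk d0:-→d1:-→d2:- -> no-route
  - 141.203.0.0/16 clear@16
  add 136.0.0.0/5 -> H4 at depth 5
  add 0.0.0.0/0 -> H3 at depth 0
  lookup 143.178.112.75: bits 10001111101100100111 walk d0:H3→d1:-→d2:-→d3:-→d4:-→d5:H4→d6:-→d7:-→d8:-→d9:-→d10:-→d11:-→d12:-→d13:-→d14:-→d15:-→d16:-→d17:-→d18:-→d19:-→d20:H1 -> H1
  add 143.160.0.0/11 -> H4 at depth 11
  add 55.116.224.0/20 -> H3 at depth 20
  lookup 136.0.0.6: bits 10001 walk d0:H3→d1:-→d2:-→d3:-→d4:-→d5:H4 -> H4
  add 55.116.230.160/29 -> H2 at depth 29
  - 143.178.112.0/20 clear@20
  lookup 143.160.0.1: bits 10001111101 walk d0:H3→d1:-→d2:-→d3:-→d4:-→d5:H4→d6:-→d7:-→d8:-→d9:-→d10:-→d11:H4 -> H4
  lookup 136.0.0.12: bits 10001 walk d0:H3→d1:-→d2:-→d3:-→d4:-→d5:H4 -> H4
  add 180.57.0.0/16 -> H2 at depth 16
  add 180.0.0.0/10 -> H0 at depth 10
  lookup 136.0.0.1: bits 10001 walk d0:H3→d1:-→d2:-→d3:-→d4:-→d5:H4 -> H4
  lookup 55.116.224.4: bits 001101110111010011100 walk d0:H3→d1:-→d2:-→d3:-→d4:-→d5:-→d6:-→d7:-→d8:-→d9:-→d10:-→d11:-→d12:-→d13:-→d14:-→d15:-→d16:-→d17:-→d18:-→d19:-→d20:H3→d21:- -> H3
  add 141.203.32.0/20 -> H3 at depth 20
  - 180.57.0.0/16 clear@16
  lookup 180.0.8.49: bits 1011010000 walk d0:H3→d1:-→d2:-→d3:-→d4:-→d5:-→d6:-→d7:-→d8:-→d9:-→d10:H0 -> H0
  add 55.116.224.0/21 -> H1 at depth 21
  lookup 143.160.34.32: bits 10001111101 walk d0:H3→d1:-→d2:-→d3:-→d4:-→d5:H4→d6:-→d7:-→d8:-→d9:-→d10:-→d11:H4 -> H4
  - 55.116.230.160/29 clear@29
  add 55.116.230.160/28 -> H0 at depth 28
  lookup 55.116.224.58: bits 001101110111010011100 walk d0:H3→d1:-→d2:-→d3:-→d4:-→d5:-→d6:-→d7:-→d8:-→d9:-→d10:-→d11:-→d12:-→d13:-→d14:-→d15:-→d16:-→d17:-→d18:-→d19:-→d20:H3→d21:H1 -> H1
  add 143.178.112.0/20 -> H4 at depth 20

== LOOKUPS ==
["H3","no-route","H1","H4","H4","H4","H4","H3","H0","H4","H1"]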